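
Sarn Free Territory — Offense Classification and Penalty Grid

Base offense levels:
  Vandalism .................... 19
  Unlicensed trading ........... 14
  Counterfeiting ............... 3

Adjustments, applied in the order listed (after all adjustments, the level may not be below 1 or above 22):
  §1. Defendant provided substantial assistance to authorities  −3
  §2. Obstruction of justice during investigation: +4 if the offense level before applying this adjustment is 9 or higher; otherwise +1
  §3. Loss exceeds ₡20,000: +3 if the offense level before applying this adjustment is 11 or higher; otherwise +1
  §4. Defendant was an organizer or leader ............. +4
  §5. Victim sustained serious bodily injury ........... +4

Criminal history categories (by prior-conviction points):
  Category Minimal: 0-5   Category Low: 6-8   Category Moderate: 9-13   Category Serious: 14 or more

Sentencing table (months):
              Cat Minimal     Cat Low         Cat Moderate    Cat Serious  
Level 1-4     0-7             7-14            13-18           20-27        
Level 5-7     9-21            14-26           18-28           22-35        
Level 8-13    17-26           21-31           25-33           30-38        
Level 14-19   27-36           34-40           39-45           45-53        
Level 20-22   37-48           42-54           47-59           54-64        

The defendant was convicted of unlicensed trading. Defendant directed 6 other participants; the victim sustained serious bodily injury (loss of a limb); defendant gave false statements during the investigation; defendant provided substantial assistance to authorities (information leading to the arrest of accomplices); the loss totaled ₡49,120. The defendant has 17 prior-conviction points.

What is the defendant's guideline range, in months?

Base offense level for unlicensed trading: 14.
§1 applies: 14 − 3 = 11.
§2 applies (level before this adjustment is 11 ≥ 9, so +4): 11 + 4 = 15.
§3 applies (level before this adjustment is 15 ≥ 11, so +3): 15 + 3 = 18.
§4 applies: 18 + 4 = 22.
§5 applies: 22 + 4 = 26.
Level 26 exceeds the maximum of 22; capped at 22.
Final offense level: 22.
Criminal history: 17 prior points → Category Serious (14+).
Level 22 falls in the 20-22 band.
Grid: Level 20-22 × Category Serious = 54-64 months.

54-64 months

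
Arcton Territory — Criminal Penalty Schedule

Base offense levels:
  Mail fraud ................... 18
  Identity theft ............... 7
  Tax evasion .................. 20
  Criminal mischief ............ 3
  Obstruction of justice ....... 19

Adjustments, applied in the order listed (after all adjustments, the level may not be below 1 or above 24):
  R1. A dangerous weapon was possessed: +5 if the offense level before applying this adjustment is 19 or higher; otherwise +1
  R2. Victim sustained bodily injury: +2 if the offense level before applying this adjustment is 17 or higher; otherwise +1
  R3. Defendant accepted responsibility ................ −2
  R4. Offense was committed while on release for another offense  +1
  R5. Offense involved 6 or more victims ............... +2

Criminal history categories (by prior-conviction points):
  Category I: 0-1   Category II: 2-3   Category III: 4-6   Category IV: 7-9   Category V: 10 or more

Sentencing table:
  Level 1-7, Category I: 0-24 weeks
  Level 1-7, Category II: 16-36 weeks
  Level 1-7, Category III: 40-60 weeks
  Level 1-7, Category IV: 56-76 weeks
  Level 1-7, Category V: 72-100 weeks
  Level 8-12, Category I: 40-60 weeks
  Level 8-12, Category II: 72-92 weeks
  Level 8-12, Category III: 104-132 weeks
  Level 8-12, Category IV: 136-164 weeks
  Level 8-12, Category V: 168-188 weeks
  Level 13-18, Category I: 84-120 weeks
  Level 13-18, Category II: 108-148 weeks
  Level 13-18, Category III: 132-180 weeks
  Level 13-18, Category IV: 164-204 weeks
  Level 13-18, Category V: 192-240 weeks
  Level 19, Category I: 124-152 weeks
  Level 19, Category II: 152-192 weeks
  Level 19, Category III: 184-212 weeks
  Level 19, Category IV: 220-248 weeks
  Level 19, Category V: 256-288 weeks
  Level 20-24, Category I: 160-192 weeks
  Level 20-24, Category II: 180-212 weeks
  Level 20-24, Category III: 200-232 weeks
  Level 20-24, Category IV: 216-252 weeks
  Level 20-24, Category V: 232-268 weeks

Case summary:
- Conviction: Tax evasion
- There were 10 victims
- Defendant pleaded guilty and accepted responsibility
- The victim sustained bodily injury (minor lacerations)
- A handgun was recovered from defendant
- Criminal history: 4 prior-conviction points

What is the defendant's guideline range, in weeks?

Base offense level for tax evasion: 20.
R1 applies (level before this adjustment is 20 ≥ 19, so +5): 20 + 5 = 25.
R2 applies (level before this adjustment is 25 ≥ 17, so +2): 25 + 2 = 27.
R3 applies: 27 − 2 = 25.
R4 does not apply.
R5 applies: 25 + 2 = 27.
Level 27 exceeds the maximum of 24; capped at 24.
Final offense level: 24.
Criminal history: 4 prior points → Category III (4-6).
Level 24 falls in the 20-24 band.
Grid: Level 20-24 × Category III = 200-232 weeks.

200-232 weeks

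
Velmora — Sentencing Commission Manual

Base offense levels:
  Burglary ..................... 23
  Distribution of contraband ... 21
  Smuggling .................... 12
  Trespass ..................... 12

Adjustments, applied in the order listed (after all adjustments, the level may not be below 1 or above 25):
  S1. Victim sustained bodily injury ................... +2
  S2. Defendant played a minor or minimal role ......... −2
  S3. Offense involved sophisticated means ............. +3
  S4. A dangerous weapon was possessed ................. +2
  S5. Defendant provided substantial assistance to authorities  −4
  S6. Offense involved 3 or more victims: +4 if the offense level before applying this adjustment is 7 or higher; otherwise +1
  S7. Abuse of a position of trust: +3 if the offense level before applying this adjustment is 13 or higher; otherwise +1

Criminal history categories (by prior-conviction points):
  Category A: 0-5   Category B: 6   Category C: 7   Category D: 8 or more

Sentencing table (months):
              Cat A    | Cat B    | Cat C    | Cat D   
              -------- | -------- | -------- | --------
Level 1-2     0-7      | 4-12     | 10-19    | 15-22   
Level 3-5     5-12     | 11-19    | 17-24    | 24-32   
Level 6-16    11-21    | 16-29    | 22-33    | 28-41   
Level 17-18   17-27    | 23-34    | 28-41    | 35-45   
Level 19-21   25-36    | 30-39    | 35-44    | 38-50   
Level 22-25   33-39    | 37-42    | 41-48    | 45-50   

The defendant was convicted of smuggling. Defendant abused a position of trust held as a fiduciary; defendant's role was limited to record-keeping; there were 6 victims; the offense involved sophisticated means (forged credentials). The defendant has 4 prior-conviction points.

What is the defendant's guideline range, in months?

25-36 months

Base offense level for smuggling: 12.
S2 applies: 12 − 2 = 10.
S3 applies: 10 + 3 = 13.
S5 does not apply.
S6 applies (level before this adjustment is 13 ≥ 7, so +4): 13 + 4 = 17.
S7 applies (level before this adjustment is 17 ≥ 13, so +3): 17 + 3 = 20.
Final offense level: 20.
Criminal history: 4 prior points → Category A (0-5).
Level 20 falls in the 19-21 band.
Grid: Level 19-21 × Category A = 25-36 months.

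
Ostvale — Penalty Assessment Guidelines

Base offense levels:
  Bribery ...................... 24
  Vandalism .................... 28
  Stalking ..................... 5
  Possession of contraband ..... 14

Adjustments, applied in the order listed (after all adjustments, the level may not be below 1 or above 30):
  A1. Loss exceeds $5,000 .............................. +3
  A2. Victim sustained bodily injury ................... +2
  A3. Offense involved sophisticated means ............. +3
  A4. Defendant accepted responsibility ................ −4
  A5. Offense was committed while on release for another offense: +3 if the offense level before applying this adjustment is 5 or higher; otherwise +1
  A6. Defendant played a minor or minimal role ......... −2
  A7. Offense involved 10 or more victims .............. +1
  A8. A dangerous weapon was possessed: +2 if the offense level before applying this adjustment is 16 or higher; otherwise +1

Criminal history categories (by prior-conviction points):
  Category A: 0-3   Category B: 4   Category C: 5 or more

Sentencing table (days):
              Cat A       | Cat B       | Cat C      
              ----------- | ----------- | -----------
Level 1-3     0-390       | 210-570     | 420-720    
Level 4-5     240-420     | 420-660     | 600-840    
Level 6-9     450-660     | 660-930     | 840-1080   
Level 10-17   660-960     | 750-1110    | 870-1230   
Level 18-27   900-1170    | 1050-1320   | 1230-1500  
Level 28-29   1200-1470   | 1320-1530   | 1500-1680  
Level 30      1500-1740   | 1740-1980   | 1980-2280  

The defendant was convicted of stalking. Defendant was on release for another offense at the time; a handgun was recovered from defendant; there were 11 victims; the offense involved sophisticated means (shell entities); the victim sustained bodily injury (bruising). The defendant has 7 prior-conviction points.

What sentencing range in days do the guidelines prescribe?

870-1230 days

Base offense level for stalking: 5.
A1 does not apply.
A2 applies: 5 + 2 = 7.
A3 applies: 7 + 3 = 10.
A5 applies (level before this adjustment is 10 ≥ 5, so +3): 10 + 3 = 13.
A6 does not apply.
A7 applies: 13 + 1 = 14.
A8 applies (level before this adjustment is 14 < 16, so +1): 14 + 1 = 15.
Final offense level: 15.
Criminal history: 7 prior points → Category C (5+).
Level 15 falls in the 10-17 band.
Grid: Level 10-17 × Category C = 870-1230 days.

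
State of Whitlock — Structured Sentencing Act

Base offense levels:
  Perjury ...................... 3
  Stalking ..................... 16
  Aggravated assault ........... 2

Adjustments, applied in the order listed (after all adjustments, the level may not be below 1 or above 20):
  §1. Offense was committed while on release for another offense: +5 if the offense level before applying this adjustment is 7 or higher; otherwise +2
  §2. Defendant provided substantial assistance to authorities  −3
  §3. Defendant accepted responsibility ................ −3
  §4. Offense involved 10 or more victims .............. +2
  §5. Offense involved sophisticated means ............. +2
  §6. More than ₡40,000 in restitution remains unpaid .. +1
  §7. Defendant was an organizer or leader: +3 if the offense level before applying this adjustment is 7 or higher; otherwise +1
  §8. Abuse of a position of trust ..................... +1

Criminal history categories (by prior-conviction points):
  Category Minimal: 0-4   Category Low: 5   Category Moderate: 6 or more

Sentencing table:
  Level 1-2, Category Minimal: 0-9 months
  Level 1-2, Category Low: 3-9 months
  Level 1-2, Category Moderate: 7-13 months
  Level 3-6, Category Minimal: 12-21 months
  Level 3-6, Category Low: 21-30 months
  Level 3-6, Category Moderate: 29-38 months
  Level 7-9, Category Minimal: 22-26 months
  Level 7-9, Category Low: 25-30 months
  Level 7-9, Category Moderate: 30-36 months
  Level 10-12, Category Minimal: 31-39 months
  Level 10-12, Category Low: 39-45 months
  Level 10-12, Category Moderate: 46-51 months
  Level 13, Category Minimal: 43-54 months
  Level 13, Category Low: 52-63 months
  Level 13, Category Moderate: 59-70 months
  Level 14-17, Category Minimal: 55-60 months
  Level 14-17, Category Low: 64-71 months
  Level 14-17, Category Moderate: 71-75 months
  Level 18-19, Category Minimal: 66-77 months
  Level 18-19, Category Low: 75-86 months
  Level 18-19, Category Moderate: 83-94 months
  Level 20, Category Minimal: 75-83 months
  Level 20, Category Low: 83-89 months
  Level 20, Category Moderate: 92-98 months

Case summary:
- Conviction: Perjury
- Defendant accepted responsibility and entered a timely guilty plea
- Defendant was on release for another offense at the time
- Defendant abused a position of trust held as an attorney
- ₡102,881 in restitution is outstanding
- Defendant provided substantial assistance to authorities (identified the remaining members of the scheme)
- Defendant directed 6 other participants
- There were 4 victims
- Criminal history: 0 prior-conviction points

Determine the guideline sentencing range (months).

0-9 months

Base offense level for perjury: 3.
§1 applies (level before this adjustment is 3 < 7, so +2): 3 + 2 = 5.
§2 applies: 5 − 3 = 2.
§3 applies: 2 − 3 = -1.
§6 applies: -1 + 1 = 0.
§7 applies (level before this adjustment is 0 < 7, so +1): 0 + 1 = 1.
§8 applies: 1 + 1 = 2.
Final offense level: 2.
Criminal history: 0 prior points → Category Minimal (0-4).
Level 2 falls in the 1-2 band.
Grid: Level 1-2 × Category Minimal = 0-9 months.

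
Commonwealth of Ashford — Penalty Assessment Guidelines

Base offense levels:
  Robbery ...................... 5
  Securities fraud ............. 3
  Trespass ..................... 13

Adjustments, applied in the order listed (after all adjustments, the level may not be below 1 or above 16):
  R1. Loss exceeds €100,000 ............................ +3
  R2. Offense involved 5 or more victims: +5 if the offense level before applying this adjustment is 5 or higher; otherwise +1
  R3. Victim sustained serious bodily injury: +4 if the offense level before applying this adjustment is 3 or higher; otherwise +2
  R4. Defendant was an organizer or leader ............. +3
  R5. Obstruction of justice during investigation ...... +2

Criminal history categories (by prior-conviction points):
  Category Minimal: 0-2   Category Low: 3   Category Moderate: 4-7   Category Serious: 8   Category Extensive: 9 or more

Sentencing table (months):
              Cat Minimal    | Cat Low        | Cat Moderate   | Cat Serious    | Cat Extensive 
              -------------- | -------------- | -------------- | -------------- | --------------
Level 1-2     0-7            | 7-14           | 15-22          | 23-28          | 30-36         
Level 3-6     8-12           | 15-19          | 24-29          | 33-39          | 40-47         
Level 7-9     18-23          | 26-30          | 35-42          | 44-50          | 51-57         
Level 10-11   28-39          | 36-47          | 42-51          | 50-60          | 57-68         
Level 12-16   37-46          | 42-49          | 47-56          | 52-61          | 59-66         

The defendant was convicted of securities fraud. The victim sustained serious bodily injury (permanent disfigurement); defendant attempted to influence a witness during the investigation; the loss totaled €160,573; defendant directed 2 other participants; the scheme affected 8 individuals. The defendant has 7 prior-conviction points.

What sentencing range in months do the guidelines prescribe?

47-56 months

Base offense level for securities fraud: 3.
R1 applies: 3 + 3 = 6.
R2 applies (level before this adjustment is 6 ≥ 5, so +5): 6 + 5 = 11.
R3 applies (level before this adjustment is 11 ≥ 3, so +4): 11 + 4 = 15.
R4 applies: 15 + 3 = 18.
R5 applies: 18 + 2 = 20.
Level 20 exceeds the maximum of 16; capped at 16.
Final offense level: 16.
Criminal history: 7 prior points → Category Moderate (4-7).
Level 16 falls in the 12-16 band.
Grid: Level 12-16 × Category Moderate = 47-56 months.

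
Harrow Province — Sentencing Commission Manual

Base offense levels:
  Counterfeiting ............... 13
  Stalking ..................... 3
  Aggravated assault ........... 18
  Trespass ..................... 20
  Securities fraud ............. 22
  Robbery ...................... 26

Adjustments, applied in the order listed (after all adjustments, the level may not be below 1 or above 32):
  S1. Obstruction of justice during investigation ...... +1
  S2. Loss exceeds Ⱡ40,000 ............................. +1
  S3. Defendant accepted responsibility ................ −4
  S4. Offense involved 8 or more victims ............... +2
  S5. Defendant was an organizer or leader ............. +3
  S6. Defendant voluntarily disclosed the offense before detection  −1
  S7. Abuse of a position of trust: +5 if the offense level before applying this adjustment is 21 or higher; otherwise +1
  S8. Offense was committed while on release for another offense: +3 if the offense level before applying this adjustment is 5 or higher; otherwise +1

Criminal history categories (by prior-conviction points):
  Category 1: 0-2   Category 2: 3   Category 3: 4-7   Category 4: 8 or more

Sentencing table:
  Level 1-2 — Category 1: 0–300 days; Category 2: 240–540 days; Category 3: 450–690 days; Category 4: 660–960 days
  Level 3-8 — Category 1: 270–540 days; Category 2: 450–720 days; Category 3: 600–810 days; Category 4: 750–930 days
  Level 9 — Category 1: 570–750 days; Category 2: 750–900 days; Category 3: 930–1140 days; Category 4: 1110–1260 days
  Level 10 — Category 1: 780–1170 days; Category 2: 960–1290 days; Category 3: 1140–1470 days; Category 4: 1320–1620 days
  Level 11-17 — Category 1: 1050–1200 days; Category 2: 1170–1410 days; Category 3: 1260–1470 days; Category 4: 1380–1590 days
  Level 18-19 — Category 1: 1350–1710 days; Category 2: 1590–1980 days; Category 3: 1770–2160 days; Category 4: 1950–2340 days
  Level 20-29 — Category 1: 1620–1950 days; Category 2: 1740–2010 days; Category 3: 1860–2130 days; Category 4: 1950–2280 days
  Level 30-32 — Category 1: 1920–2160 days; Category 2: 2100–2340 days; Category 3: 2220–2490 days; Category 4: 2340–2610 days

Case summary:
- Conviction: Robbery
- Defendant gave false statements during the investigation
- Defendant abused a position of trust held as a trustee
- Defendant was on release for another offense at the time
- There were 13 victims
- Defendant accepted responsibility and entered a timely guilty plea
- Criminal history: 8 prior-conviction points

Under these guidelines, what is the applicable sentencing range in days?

2340-2610 days

Base offense level for robbery: 26.
S1 applies: 26 + 1 = 27.
S3 applies: 27 − 4 = 23.
S4 applies: 23 + 2 = 25.
S5 does not apply.
S6 does not apply.
S7 applies (level before this adjustment is 25 ≥ 21, so +5): 25 + 5 = 30.
S8 applies (level before this adjustment is 30 ≥ 5, so +3): 30 + 3 = 33.
Level 33 exceeds the maximum of 32; capped at 32.
Final offense level: 32.
Criminal history: 8 prior points → Category 4 (8+).
Level 32 falls in the 30-32 band.
Grid: Level 30-32 × Category 4 = 2340-2610 days.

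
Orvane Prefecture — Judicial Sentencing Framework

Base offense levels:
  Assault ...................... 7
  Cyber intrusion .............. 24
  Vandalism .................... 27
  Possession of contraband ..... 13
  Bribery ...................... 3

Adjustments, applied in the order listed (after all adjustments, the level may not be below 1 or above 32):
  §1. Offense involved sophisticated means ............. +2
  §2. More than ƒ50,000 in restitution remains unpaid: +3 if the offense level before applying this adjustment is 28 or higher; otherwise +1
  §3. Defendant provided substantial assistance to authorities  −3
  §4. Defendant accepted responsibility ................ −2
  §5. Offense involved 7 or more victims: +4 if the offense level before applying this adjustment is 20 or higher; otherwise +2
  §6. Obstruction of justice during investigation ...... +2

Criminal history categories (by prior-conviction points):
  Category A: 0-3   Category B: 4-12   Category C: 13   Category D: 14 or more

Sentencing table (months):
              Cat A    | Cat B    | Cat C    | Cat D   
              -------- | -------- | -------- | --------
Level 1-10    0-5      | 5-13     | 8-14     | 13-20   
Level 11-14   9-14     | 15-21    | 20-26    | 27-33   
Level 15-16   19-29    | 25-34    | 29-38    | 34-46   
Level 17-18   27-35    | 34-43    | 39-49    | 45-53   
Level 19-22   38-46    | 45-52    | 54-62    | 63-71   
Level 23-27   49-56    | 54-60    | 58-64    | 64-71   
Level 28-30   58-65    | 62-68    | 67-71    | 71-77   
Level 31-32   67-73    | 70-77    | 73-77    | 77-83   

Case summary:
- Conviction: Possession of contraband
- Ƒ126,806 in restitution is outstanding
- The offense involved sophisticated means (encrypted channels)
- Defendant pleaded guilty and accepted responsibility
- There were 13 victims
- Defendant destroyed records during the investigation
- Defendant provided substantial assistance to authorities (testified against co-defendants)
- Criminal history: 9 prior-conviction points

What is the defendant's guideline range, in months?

25-34 months

Base offense level for possession of contraband: 13.
§1 applies: 13 + 2 = 15.
§2 applies (level before this adjustment is 15 < 28, so +1): 15 + 1 = 16.
§3 applies: 16 − 3 = 13.
§4 applies: 13 − 2 = 11.
§5 applies (level before this adjustment is 11 < 20, so +2): 11 + 2 = 13.
§6 applies: 13 + 2 = 15.
Final offense level: 15.
Criminal history: 9 prior points → Category B (4-12).
Level 15 falls in the 15-16 band.
Grid: Level 15-16 × Category B = 25-34 months.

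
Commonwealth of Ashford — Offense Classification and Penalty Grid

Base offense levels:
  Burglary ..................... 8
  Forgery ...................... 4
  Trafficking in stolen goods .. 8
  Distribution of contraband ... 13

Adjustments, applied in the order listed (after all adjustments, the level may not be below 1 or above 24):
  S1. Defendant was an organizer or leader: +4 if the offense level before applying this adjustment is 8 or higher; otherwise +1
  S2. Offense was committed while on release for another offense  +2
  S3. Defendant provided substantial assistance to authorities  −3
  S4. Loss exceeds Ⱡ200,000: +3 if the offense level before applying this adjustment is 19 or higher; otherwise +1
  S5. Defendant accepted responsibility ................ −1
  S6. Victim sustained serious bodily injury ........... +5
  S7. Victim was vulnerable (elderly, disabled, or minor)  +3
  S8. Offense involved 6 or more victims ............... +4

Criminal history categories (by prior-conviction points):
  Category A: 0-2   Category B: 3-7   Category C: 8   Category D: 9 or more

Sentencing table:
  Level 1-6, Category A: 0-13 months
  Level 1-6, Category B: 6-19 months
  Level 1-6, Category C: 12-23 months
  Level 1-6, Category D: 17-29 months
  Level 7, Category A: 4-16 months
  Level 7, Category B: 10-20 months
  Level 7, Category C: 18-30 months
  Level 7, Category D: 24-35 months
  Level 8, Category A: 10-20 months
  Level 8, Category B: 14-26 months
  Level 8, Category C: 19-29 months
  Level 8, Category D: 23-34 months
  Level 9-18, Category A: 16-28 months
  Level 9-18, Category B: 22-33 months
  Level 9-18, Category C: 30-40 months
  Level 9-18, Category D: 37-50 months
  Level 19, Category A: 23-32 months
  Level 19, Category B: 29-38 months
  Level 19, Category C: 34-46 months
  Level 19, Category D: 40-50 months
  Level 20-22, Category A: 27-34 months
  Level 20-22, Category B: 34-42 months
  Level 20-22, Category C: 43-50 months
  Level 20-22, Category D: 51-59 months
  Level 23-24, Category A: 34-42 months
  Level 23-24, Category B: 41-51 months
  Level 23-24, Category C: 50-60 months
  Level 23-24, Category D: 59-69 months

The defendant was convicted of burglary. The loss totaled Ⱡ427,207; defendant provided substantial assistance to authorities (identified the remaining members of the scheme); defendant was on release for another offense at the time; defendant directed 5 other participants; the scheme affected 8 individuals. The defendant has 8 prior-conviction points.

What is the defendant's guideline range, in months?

Base offense level for burglary: 8.
S1 applies (level before this adjustment is 8 ≥ 8, so +4): 8 + 4 = 12.
S2 applies: 12 + 2 = 14.
S3 applies: 14 − 3 = 11.
S4 applies (level before this adjustment is 11 < 19, so +1): 11 + 1 = 12.
S5 does not apply.
S8 applies: 12 + 4 = 16.
Final offense level: 16.
Criminal history: 8 prior points → Category C (8).
Level 16 falls in the 9-18 band.
Grid: Level 9-18 × Category C = 30-40 months.

30-40 months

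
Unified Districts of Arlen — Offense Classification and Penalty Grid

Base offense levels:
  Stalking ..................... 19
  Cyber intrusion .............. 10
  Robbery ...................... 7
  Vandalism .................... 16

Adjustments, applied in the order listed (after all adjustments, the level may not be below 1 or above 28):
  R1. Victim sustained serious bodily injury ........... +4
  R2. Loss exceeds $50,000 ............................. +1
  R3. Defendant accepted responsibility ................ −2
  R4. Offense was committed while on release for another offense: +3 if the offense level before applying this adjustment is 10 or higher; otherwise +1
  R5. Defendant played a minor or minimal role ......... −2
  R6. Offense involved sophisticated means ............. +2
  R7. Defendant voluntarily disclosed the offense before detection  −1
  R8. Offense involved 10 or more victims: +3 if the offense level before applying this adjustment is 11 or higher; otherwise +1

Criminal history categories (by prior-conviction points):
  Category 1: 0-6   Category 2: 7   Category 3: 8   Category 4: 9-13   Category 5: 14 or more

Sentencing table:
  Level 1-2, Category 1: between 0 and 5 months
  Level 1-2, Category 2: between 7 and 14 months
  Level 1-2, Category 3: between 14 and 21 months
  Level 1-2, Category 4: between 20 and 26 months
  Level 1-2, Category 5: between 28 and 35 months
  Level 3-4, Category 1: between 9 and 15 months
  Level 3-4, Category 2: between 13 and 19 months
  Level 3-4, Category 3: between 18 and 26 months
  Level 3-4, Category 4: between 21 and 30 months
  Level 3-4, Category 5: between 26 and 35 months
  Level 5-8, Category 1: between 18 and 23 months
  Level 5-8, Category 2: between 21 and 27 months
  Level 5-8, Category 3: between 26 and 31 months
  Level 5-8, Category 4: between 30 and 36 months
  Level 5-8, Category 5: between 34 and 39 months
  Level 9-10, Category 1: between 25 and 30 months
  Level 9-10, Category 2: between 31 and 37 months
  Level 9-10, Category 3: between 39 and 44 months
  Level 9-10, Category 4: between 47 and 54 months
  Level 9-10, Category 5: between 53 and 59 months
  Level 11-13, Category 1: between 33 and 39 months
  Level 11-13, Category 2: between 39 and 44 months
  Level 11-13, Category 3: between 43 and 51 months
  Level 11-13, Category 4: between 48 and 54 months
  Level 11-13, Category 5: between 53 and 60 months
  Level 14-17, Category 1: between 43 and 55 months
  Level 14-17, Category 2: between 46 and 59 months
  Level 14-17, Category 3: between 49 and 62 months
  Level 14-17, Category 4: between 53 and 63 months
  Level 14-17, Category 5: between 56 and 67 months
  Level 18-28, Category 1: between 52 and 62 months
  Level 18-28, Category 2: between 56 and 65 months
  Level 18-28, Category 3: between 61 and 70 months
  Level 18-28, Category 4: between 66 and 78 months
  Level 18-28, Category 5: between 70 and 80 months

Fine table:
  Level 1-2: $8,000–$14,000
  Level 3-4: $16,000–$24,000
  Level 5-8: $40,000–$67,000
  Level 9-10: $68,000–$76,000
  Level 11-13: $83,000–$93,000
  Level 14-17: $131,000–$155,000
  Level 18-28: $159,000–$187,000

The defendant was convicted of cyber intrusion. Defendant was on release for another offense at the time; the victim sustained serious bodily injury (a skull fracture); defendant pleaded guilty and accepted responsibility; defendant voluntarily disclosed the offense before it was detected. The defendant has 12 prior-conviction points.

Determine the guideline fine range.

Base offense level for cyber intrusion: 10.
R1 applies: 10 + 4 = 14.
R2 does not apply.
R3 applies: 14 − 2 = 12.
R4 applies (level before this adjustment is 12 ≥ 10, so +3): 12 + 3 = 15.
R7 applies: 15 − 1 = 14.
Final offense level: 14.
Level 14 falls in the 14-17 band.
Fine table: Level 14-17 → $131,000–$155,000.

$131,000–$155,000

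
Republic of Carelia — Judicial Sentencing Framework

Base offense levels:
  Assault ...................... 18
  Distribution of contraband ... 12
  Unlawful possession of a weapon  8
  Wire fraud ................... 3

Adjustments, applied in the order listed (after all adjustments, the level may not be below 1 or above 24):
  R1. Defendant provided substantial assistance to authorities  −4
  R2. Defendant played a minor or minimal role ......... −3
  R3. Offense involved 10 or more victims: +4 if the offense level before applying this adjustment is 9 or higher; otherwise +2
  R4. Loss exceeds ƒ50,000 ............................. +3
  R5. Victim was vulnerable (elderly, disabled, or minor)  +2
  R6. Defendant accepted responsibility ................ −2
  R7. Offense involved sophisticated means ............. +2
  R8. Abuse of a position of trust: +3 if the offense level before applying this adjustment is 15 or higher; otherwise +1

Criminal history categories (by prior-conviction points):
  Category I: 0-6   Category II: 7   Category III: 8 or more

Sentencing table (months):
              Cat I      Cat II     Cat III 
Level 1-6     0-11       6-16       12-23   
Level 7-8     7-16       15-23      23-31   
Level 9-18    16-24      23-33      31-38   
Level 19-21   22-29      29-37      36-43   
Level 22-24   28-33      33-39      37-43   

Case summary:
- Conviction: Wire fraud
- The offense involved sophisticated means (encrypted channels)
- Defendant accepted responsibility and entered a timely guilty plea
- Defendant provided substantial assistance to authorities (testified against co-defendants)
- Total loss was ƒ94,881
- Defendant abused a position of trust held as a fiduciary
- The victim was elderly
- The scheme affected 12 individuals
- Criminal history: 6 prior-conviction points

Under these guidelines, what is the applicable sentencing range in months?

7-16 months

Base offense level for wire fraud: 3.
R1 applies: 3 − 4 = -1.
R2 does not apply.
R3 applies (level before this adjustment is -1 < 9, so +2): -1 + 2 = 1.
R4 applies: 1 + 3 = 4.
R5 applies: 4 + 2 = 6.
R6 applies: 6 − 2 = 4.
R7 applies: 4 + 2 = 6.
R8 applies (level before this adjustment is 6 < 15, so +1): 6 + 1 = 7.
Final offense level: 7.
Criminal history: 6 prior points → Category I (0-6).
Level 7 falls in the 7-8 band.
Grid: Level 7-8 × Category I = 7-16 months.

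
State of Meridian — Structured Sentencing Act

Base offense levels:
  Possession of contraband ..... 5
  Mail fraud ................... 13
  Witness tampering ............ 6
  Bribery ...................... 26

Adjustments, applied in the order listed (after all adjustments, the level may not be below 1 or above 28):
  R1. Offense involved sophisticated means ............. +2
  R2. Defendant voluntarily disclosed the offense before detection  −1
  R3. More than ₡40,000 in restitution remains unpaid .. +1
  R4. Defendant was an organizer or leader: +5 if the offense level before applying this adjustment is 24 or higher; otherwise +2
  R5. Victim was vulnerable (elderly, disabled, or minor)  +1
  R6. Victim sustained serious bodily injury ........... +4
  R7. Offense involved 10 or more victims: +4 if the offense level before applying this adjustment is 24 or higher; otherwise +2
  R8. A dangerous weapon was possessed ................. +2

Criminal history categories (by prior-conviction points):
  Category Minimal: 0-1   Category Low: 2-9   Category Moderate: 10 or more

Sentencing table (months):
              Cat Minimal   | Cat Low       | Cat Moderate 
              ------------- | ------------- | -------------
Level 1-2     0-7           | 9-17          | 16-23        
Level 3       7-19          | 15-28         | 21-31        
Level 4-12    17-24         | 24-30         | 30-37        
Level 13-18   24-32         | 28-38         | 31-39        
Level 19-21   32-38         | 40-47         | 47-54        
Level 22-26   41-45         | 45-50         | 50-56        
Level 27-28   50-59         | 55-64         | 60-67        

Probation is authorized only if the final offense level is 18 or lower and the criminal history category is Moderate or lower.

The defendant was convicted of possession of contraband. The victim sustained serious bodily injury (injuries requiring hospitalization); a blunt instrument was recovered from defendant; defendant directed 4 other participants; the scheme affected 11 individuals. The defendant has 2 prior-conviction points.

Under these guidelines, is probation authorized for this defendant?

Base offense level for possession of contraband: 5.
R1 does not apply.
R3 does not apply.
R4 applies (level before this adjustment is 5 < 24, so +2): 5 + 2 = 7.
R6 applies: 7 + 4 = 11.
R7 applies (level before this adjustment is 11 < 24, so +2): 11 + 2 = 13.
R8 applies: 13 + 2 = 15.
Final offense level: 15.
Criminal history: 2 prior points → Category Low (2-9).
Level 15 falls in the 13-18 band.
Grid: Level 13-18 × Category Low = 28-38 months.
Probation check: level 15 ≤ 18 and category Low ≤ Moderate → eligible.

Yes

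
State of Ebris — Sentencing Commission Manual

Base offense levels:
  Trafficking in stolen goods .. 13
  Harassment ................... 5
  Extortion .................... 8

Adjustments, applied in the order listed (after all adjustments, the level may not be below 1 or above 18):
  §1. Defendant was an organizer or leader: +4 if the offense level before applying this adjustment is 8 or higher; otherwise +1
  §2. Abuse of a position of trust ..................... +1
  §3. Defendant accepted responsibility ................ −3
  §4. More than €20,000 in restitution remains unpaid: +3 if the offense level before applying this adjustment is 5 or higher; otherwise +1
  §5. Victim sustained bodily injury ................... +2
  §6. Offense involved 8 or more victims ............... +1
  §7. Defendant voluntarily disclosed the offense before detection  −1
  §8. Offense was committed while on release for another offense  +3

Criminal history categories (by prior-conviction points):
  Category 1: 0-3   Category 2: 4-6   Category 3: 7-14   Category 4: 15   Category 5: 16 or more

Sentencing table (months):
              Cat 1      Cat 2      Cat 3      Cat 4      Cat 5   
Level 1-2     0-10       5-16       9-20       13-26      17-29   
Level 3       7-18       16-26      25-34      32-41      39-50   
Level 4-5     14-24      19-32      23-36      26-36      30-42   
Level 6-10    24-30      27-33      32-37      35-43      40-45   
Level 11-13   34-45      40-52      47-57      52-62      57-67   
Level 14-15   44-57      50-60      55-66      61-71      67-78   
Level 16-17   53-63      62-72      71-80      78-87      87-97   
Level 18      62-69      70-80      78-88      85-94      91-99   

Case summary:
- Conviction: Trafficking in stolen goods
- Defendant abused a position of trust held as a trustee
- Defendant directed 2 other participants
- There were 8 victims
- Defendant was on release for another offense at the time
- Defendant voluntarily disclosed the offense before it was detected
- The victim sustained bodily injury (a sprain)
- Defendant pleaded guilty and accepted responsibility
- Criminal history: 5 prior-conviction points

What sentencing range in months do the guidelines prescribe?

70-80 months

Base offense level for trafficking in stolen goods: 13.
§1 applies (level before this adjustment is 13 ≥ 8, so +4): 13 + 4 = 17.
§2 applies: 17 + 1 = 18.
§3 applies: 18 − 3 = 15.
§5 applies: 15 + 2 = 17.
§6 applies: 17 + 1 = 18.
§7 applies: 18 − 1 = 17.
§8 applies: 17 + 3 = 20.
Level 20 exceeds the maximum of 18; capped at 18.
Final offense level: 18.
Criminal history: 5 prior points → Category 2 (4-6).
Level 18 falls in the 18 band.
Grid: Level 18 × Category 2 = 70-80 months.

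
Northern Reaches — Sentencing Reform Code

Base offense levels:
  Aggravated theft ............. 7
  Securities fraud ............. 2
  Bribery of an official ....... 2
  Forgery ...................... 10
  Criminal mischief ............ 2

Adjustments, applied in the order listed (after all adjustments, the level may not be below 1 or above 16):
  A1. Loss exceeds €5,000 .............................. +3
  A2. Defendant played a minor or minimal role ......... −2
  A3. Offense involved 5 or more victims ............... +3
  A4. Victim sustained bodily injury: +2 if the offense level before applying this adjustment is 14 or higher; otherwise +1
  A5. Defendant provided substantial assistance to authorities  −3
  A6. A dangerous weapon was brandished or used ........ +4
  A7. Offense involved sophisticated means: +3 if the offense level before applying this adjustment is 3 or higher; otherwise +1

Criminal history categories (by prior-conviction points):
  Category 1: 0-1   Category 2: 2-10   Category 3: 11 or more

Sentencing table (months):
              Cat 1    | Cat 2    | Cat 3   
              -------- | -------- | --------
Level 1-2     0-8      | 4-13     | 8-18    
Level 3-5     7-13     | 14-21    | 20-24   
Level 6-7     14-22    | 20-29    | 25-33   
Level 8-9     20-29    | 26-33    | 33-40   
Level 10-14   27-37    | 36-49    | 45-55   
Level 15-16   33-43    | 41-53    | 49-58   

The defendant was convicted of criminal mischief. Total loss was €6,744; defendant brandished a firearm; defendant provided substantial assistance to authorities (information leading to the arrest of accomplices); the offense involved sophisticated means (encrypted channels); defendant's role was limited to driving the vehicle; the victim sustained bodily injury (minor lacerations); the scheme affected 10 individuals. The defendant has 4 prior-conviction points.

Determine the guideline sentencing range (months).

Base offense level for criminal mischief: 2.
A1 applies: 2 + 3 = 5.
A2 applies: 5 − 2 = 3.
A3 applies: 3 + 3 = 6.
A4 applies (level before this adjustment is 6 < 14, so +1): 6 + 1 = 7.
A5 applies: 7 − 3 = 4.
A6 applies: 4 + 4 = 8.
A7 applies (level before this adjustment is 8 ≥ 3, so +3): 8 + 3 = 11.
Final offense level: 11.
Criminal history: 4 prior points → Category 2 (2-10).
Level 11 falls in the 10-14 band.
Grid: Level 10-14 × Category 2 = 36-49 months.

36-49 months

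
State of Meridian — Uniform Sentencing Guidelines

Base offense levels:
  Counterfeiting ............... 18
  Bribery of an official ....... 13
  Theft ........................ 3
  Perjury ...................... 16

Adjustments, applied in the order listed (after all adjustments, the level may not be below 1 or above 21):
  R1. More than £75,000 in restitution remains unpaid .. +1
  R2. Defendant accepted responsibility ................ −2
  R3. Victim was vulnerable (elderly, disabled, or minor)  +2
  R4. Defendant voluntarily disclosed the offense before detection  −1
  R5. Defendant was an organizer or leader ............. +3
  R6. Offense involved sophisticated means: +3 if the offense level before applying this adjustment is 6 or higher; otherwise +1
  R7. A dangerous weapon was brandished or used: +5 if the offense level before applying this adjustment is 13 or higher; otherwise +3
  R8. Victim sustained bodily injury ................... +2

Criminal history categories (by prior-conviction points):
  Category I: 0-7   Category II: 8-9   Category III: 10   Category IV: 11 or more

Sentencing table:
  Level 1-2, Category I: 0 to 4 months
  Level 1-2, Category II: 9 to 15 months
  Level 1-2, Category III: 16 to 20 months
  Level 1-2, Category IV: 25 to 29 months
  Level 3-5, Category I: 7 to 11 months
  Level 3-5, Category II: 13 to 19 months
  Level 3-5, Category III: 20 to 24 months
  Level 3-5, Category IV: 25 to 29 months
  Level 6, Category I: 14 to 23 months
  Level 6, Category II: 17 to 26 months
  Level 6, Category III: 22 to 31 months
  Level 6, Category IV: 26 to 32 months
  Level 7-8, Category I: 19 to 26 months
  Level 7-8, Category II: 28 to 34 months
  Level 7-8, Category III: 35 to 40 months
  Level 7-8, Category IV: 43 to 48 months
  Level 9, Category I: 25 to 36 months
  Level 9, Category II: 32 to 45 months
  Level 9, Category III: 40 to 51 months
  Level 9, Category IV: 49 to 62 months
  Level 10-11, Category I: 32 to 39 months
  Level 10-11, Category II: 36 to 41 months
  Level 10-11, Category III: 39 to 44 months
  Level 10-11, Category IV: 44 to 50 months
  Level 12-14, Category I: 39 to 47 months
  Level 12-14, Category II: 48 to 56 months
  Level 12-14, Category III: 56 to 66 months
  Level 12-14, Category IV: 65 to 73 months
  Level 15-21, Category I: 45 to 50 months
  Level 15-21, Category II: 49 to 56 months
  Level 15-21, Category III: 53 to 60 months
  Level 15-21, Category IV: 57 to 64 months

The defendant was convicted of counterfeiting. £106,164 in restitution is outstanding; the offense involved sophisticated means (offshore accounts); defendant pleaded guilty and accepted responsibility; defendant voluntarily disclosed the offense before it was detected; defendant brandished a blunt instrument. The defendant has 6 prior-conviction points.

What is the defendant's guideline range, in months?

45-50 months

Base offense level for counterfeiting: 18.
R1 applies: 18 + 1 = 19.
R2 applies: 19 − 2 = 17.
R3 does not apply.
R4 applies: 17 − 1 = 16.
R6 applies (level before this adjustment is 16 ≥ 6, so +3): 16 + 3 = 19.
R7 applies (level before this adjustment is 19 ≥ 13, so +5): 19 + 5 = 24.
Level 24 exceeds the maximum of 21; capped at 21.
Final offense level: 21.
Criminal history: 6 prior points → Category I (0-7).
Level 21 falls in the 15-21 band.
Grid: Level 15-21 × Category I = 45-50 months.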